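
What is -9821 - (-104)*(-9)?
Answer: -10757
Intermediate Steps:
-9821 - (-104)*(-9) = -9821 - 1*936 = -9821 - 936 = -10757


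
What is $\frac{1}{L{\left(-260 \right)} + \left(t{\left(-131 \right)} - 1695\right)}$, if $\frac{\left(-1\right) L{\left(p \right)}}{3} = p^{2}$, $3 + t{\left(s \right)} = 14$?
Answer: $- \frac{1}{204484} \approx -4.8904 \cdot 10^{-6}$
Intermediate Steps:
$t{\left(s \right)} = 11$ ($t{\left(s \right)} = -3 + 14 = 11$)
$L{\left(p \right)} = - 3 p^{2}$
$\frac{1}{L{\left(-260 \right)} + \left(t{\left(-131 \right)} - 1695\right)} = \frac{1}{- 3 \left(-260\right)^{2} + \left(11 - 1695\right)} = \frac{1}{\left(-3\right) 67600 + \left(11 - 1695\right)} = \frac{1}{-202800 - 1684} = \frac{1}{-204484} = - \frac{1}{204484}$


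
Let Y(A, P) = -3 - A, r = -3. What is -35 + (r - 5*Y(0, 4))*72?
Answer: 829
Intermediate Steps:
-35 + (r - 5*Y(0, 4))*72 = -35 + (-3 - 5*(-3 - 1*0))*72 = -35 + (-3 - 5*(-3 + 0))*72 = -35 + (-3 - 5*(-3))*72 = -35 + (-3 + 15)*72 = -35 + 12*72 = -35 + 864 = 829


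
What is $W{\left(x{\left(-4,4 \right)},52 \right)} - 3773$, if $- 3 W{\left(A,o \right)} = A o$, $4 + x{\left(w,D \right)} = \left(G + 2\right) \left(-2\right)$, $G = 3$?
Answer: $- \frac{10591}{3} \approx -3530.3$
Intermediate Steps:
$x{\left(w,D \right)} = -14$ ($x{\left(w,D \right)} = -4 + \left(3 + 2\right) \left(-2\right) = -4 + 5 \left(-2\right) = -4 - 10 = -14$)
$W{\left(A,o \right)} = - \frac{A o}{3}$
$W{\left(x{\left(-4,4 \right)},52 \right)} - 3773 = \left(- \frac{1}{3}\right) \left(-14\right) 52 - 3773 = \frac{728}{3} - 3773 = - \frac{10591}{3}$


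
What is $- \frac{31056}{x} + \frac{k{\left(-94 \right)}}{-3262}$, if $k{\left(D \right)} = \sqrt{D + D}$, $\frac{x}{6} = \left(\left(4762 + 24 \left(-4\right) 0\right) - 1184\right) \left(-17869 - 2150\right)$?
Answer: $\frac{2588}{35813991} - \frac{i \sqrt{47}}{1631} \approx 7.2262 \cdot 10^{-5} - 0.0042033 i$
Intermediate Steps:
$x = -429767892$ ($x = 6 \left(\left(4762 + 24 \left(-4\right) 0\right) - 1184\right) \left(-17869 - 2150\right) = 6 \left(\left(4762 - 0\right) - 1184\right) \left(-20019\right) = 6 \left(\left(4762 + 0\right) - 1184\right) \left(-20019\right) = 6 \left(4762 - 1184\right) \left(-20019\right) = 6 \cdot 3578 \left(-20019\right) = 6 \left(-71627982\right) = -429767892$)
$k{\left(D \right)} = \sqrt{2} \sqrt{D}$ ($k{\left(D \right)} = \sqrt{2 D} = \sqrt{2} \sqrt{D}$)
$- \frac{31056}{x} + \frac{k{\left(-94 \right)}}{-3262} = - \frac{31056}{-429767892} + \frac{\sqrt{2} \sqrt{-94}}{-3262} = \left(-31056\right) \left(- \frac{1}{429767892}\right) + \sqrt{2} i \sqrt{94} \left(- \frac{1}{3262}\right) = \frac{2588}{35813991} + 2 i \sqrt{47} \left(- \frac{1}{3262}\right) = \frac{2588}{35813991} - \frac{i \sqrt{47}}{1631}$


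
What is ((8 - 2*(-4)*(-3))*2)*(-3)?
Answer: 96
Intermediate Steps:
((8 - 2*(-4)*(-3))*2)*(-3) = ((8 + 8*(-3))*2)*(-3) = ((8 - 24)*2)*(-3) = -16*2*(-3) = -32*(-3) = 96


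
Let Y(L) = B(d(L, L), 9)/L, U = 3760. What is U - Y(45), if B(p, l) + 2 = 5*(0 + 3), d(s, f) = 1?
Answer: 169187/45 ≈ 3759.7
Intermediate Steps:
B(p, l) = 13 (B(p, l) = -2 + 5*(0 + 3) = -2 + 5*3 = -2 + 15 = 13)
Y(L) = 13/L
U - Y(45) = 3760 - 13/45 = 169187/45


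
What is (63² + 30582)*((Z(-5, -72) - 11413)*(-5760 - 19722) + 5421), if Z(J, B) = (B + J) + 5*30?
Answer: 9984247420851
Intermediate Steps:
Z(J, B) = 150 + B + J (Z(J, B) = (B + J) + 150 = 150 + B + J)
(63² + 30582)*((Z(-5, -72) - 11413)*(-5760 - 19722) + 5421) = (63² + 30582)*(((150 - 72 - 5) - 11413)*(-5760 - 19722) + 5421) = (3969 + 30582)*((73 - 11413)*(-25482) + 5421) = 34551*(-11340*(-25482) + 5421) = 34551*(288965880 + 5421) = 34551*288971301 = 9984247420851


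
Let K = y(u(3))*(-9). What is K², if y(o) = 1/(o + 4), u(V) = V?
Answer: 81/49 ≈ 1.6531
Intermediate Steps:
y(o) = 1/(4 + o)
K = -9/7 (K = -9/(4 + 3) = -9/7 ≈ -1.2857)
K² = (-9/7)² = 81/49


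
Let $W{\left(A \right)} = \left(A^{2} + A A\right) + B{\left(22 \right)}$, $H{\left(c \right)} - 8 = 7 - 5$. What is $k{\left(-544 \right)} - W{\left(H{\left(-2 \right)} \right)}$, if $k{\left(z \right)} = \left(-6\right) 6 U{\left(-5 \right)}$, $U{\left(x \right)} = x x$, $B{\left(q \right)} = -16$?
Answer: $-1084$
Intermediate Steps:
$U{\left(x \right)} = x^{2}$
$H{\left(c \right)} = 10$ ($H{\left(c \right)} = 8 + \left(7 - 5\right) = 8 + 2 = 10$)
$W{\left(A \right)} = -16 + 2 A^{2}$ ($W{\left(A \right)} = \left(A^{2} + A A\right) - 16 = \left(A^{2} + A^{2}\right) - 16 = 2 A^{2} - 16 = -16 + 2 A^{2}$)
$k{\left(z \right)} = -900$ ($k{\left(z \right)} = \left(-6\right) 6 \left(-5\right)^{2} = \left(-36\right) 25 = -900$)
$k{\left(-544 \right)} - W{\left(H{\left(-2 \right)} \right)} = -900 - \left(-16 + 2 \cdot 10^{2}\right) = -900 - \left(-16 + 2 \cdot 100\right) = -900 - \left(-16 + 200\right) = -900 - 184 = -1084$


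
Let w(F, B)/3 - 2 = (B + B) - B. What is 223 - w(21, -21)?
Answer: 280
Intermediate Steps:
w(F, B) = 6 + 3*B (w(F, B) = 6 + 3*((B + B) - B) = 6 + 3*(2*B - B) = 6 + 3*B)
223 - w(21, -21) = 223 - (6 + 3*(-21)) = 223 - (6 - 63) = 223 - 1*(-57) = 223 + 57 = 280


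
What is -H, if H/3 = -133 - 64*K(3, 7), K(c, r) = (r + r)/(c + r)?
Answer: 3339/5 ≈ 667.80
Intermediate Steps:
K(c, r) = 2*r/(c + r) (K(c, r) = (2*r)/(c + r) = 2*r/(c + r))
H = -3339/5 (H = 3*(-133 - 128*7/(3 + 7)) = 3*(-133 - 128*7/10) = 3*(-133 - 64*7/5) = 3*(-133 - 448/5) = 3*(-1113/5) = -3339/5 ≈ -667.80)
-H = -1*(-3339/5) = 3339/5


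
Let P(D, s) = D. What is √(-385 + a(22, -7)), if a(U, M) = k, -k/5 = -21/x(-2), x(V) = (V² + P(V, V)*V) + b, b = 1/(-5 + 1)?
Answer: 7*I*√7285/31 ≈ 19.273*I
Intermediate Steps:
b = -¼ (b = 1/(-4) = -¼ ≈ -0.25000)
x(V) = -¼ + 2*V² (x(V) = (V² + V*V) - ¼ = (V² + V²) - ¼ = 2*V² - ¼ = -¼ + 2*V²)
k = 420/31 (k = -(-105)/(-¼ + 2*(-2)²) = -(-105)/(-¼ + 2*4) = -(-105)/(-¼ + 8) = -(-105)/31/4 = -(-105)*4/31 = -5*(-84/31) = 420/31 ≈ 13.548)
a(U, M) = 420/31
√(-385 + a(22, -7)) = √(-385 + 420/31) = √(-11515/31) = 7*I*√7285/31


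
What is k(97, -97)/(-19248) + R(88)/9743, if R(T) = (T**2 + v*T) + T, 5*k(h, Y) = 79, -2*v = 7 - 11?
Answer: 769920223/937666320 ≈ 0.82110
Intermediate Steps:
v = 2 (v = -(7 - 11)/2 = -1/2*(-4) = 2)
k(h, Y) = 79/5 (k(h, Y) = (1/5)*79 = 79/5)
R(T) = T**2 + 3*T (R(T) = (T**2 + 2*T) + T = T**2 + 3*T)
k(97, -97)/(-19248) + R(88)/9743 = (79/5)/(-19248) + (88*(3 + 88))/9743 = (79/5)*(-1/19248) + (88*91)*(1/9743) = -79/96240 + 8008*(1/9743) = -79/96240 + 8008/9743 = 769920223/937666320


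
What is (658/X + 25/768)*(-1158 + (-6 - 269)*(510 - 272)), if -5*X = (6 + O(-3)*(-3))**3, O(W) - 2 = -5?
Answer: 677832149/10800 ≈ 62762.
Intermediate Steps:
O(W) = -3 (O(W) = 2 - 5 = -3)
X = -675 (X = -(6 - 3*(-3))**3/5 = -(6 + 9)**3/5 = -1/5*15**3 = -1/5*3375 = -675)
(658/X + 25/768)*(-1158 + (-6 - 269)*(510 - 272)) = (658/(-675) + 25/768)*(-1158 + (-6 - 269)*(510 - 272)) = (658*(-1/675) + 25*(1/768))*(-1158 - 275*238) = (-658/675 + 25/768)*(-1158 - 65450) = -162823/172800*(-66608) = 677832149/10800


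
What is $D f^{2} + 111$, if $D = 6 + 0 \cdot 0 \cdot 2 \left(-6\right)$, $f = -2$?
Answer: $135$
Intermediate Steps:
$D = 6$ ($D = 6 + 0 \cdot 2 \left(-6\right) = 6 + 0 \left(-6\right) = 6 + 0 = 6$)
$D f^{2} + 111 = 6 \left(-2\right)^{2} + 111 = 6 \cdot 4 + 111 = 24 + 111 = 135$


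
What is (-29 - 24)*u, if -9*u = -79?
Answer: -4187/9 ≈ -465.22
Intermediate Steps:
u = 79/9 (u = -⅑*(-79) = 79/9 ≈ 8.7778)
(-29 - 24)*u = (-29 - 24)*(79/9) = -53*79/9 = -4187/9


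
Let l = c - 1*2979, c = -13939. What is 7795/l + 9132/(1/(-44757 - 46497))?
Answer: -14098302798499/16918 ≈ -8.3333e+8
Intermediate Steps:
l = -16918 (l = -13939 - 1*2979 = -13939 - 2979 = -16918)
7795/l + 9132/(1/(-44757 - 46497)) = 7795/(-16918) + 9132/(1/(-44757 - 46497)) = 7795*(-1/16918) + 9132/(1/(-91254)) = -7795/16918 + 9132/(-1/91254) = -7795/16918 + 9132*(-91254) = -7795/16918 - 833331528 = -14098302798499/16918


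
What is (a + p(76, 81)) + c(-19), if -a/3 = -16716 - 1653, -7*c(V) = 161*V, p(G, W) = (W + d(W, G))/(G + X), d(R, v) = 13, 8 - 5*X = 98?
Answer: 1610823/29 ≈ 55546.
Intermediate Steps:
X = -18 (X = 8/5 - 1/5*98 = 8/5 - 98/5 = -18)
p(G, W) = (13 + W)/(-18 + G) (p(G, W) = (W + 13)/(G - 18) = (13 + W)/(-18 + G))
c(V) = -23*V
a = 55107 (a = -3*(-16716 - 1653) = -3*(-18369) = 55107)
(a + p(76, 81)) + c(-19) = (55107 + (13 + 81)/(-18 + 76)) - 23*(-19) = (55107 + 94/58) + 437 = (55107 + (1/58)*94) + 437 = (55107 + 47/29) + 437 = 1598150/29 + 437 = 1610823/29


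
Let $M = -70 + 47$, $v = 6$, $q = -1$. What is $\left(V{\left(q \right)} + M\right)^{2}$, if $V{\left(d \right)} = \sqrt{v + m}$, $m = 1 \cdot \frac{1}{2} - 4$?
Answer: $\frac{\left(46 - \sqrt{10}\right)^{2}}{4} \approx 458.77$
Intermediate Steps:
$M = -23$
$m = - \frac{7}{2}$ ($m = 1 \cdot \frac{1}{2} - 4 = \frac{1}{2} - 4 = - \frac{7}{2} \approx -3.5$)
$V{\left(d \right)} = \frac{\sqrt{10}}{2}$ ($V{\left(d \right)} = \sqrt{6 - \frac{7}{2}} = \sqrt{\frac{5}{2}} = \frac{\sqrt{10}}{2}$)
$\left(V{\left(q \right)} + M\right)^{2} = \left(\frac{\sqrt{10}}{2} - 23\right)^{2} = \left(-23 + \frac{\sqrt{10}}{2}\right)^{2}$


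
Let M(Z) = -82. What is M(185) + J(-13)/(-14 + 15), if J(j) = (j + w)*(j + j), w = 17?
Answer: -186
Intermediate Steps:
J(j) = 2*j*(17 + j) (J(j) = (j + 17)*(j + j) = (17 + j)*(2*j) = 2*j*(17 + j))
M(185) + J(-13)/(-14 + 15) = -82 + (2*(-13)*(17 - 13))/(-14 + 15) = -82 + (2*(-13)*4)/1 = -82 + 1*(-104) = -82 - 104 = -186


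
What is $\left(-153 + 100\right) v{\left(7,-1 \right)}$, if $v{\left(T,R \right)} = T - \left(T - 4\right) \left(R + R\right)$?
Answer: $-689$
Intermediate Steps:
$v{\left(T,R \right)} = T - 2 R \left(-4 + T\right)$ ($v{\left(T,R \right)} = T - \left(-4 + T\right) 2 R = T - 2 R \left(-4 + T\right)$)
$\left(-153 + 100\right) v{\left(7,-1 \right)} = \left(-153 + 100\right) \left(7 + 8 \left(-1\right) - \left(-2\right) 7\right) = - 53 \left(7 - 8 + 14\right) = \left(-53\right) 13 = -689$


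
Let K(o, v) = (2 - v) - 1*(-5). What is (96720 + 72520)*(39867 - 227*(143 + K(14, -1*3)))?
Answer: 869216640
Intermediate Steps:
K(o, v) = 7 - v (K(o, v) = (2 - v) + 5 = 7 - v)
(96720 + 72520)*(39867 - 227*(143 + K(14, -1*3))) = (96720 + 72520)*(39867 - 227*(143 + (7 - (-1)*3))) = 169240*(39867 - 227*(143 + (7 - 1*(-3)))) = 169240*(39867 - 227*(143 + (7 + 3))) = 169240*(39867 - 227*(143 + 10)) = 169240*(39867 - 227*153) = 169240*(39867 - 34731) = 169240*5136 = 869216640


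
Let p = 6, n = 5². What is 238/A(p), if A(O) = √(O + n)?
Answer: 238*√31/31 ≈ 42.746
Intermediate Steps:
n = 25
A(O) = √(25 + O) (A(O) = √(O + 25) = √(25 + O))
238/A(p) = 238/(√(25 + 6)) = 238/(√31) = 238*(√31/31) = 238*√31/31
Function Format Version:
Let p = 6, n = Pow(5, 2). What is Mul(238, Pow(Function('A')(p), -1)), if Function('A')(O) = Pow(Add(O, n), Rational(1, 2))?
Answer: Mul(Rational(238, 31), Pow(31, Rational(1, 2))) ≈ 42.746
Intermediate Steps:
n = 25
Function('A')(O) = Pow(Add(25, O), Rational(1, 2)) (Function('A')(O) = Pow(Add(O, 25), Rational(1, 2)) = Pow(Add(25, O), Rational(1, 2)))
Mul(238, Pow(Function('A')(p), -1)) = Mul(238, Pow(Pow(Add(25, 6), Rational(1, 2)), -1)) = Mul(238, Pow(Pow(31, Rational(1, 2)), -1)) = Mul(238, Mul(Rational(1, 31), Pow(31, Rational(1, 2)))) = Mul(Rational(238, 31), Pow(31, Rational(1, 2)))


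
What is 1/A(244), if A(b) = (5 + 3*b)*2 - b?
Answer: 1/1230 ≈ 0.00081301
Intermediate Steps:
A(b) = 10 + 5*b (A(b) = (10 + 6*b) - b = 10 + 5*b)
1/A(244) = 1/(10 + 5*244) = 1/(10 + 1220) = 1/1230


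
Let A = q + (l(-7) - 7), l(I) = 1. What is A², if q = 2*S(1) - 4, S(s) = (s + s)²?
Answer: 4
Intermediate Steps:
S(s) = 4*s² (S(s) = (2*s)² = 4*s²)
q = 4 (q = 2*(4*1²) - 4 = 2*(4*1) - 4 = 2*4 - 4 = 8 - 4 = 4)
A = -2 (A = 4 + (1 - 7) = 4 - 6 = -2)
A² = (-2)² = 4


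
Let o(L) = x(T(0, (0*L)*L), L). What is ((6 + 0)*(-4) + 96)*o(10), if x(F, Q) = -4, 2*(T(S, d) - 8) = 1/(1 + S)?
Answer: -288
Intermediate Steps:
T(S, d) = 8 + 1/(2*(1 + S))
o(L) = -4
((6 + 0)*(-4) + 96)*o(10) = ((6 + 0)*(-4) + 96)*(-4) = (6*(-4) + 96)*(-4) = (-24 + 96)*(-4) = 72*(-4) = -288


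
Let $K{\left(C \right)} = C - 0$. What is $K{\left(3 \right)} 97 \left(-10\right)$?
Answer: $-2910$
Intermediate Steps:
$K{\left(C \right)} = C$ ($K{\left(C \right)} = C + 0 = C$)
$K{\left(3 \right)} 97 \left(-10\right) = 3 \cdot 97 \left(-10\right) = 291 \left(-10\right) = -2910$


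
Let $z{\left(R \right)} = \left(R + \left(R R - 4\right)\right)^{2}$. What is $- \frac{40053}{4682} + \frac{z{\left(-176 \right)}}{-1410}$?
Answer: $- \frac{2220217692421}{3300810} \approx -6.7263 \cdot 10^{5}$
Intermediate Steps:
$z{\left(R \right)} = \left(-4 + R + R^{2}\right)^{2}$ ($z{\left(R \right)} = \left(R + \left(R^{2} - 4\right)\right)^{2} = \left(R + \left(-4 + R^{2}\right)\right)^{2} = \left(-4 + R + R^{2}\right)^{2}$)
$- \frac{40053}{4682} + \frac{z{\left(-176 \right)}}{-1410} = - \frac{40053}{4682} + \frac{\left(-4 - 176 + \left(-176\right)^{2}\right)^{2}}{-1410} = \left(-40053\right) \frac{1}{4682} + \left(-4 - 176 + 30976\right)^{2} \left(- \frac{1}{1410}\right) = - \frac{40053}{4682} + 30796^{2} \left(- \frac{1}{1410}\right) = - \frac{40053}{4682} + 948393616 \left(- \frac{1}{1410}\right) = - \frac{40053}{4682} - \frac{474196808}{705} = - \frac{2220217692421}{3300810}$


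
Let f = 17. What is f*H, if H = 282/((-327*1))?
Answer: -1598/109 ≈ -14.661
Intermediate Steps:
H = -94/109 (H = 282/(-327) = 282*(-1/327) = -94/109 ≈ -0.86238)
f*H = 17*(-94/109) = -1598/109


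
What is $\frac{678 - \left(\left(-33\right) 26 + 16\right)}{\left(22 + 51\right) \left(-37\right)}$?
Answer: $- \frac{1520}{2701} \approx -0.56275$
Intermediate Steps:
$\frac{678 - \left(\left(-33\right) 26 + 16\right)}{\left(22 + 51\right) \left(-37\right)} = \frac{678 - \left(-858 + 16\right)}{73 \left(-37\right)} = \frac{678 - -842}{-2701} = \left(678 + 842\right) \left(- \frac{1}{2701}\right) = 1520 \left(- \frac{1}{2701}\right) = - \frac{1520}{2701}$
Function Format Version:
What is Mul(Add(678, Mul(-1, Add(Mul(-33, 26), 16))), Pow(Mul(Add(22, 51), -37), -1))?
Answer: Rational(-1520, 2701) ≈ -0.56275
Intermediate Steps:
Mul(Add(678, Mul(-1, Add(Mul(-33, 26), 16))), Pow(Mul(Add(22, 51), -37), -1)) = Mul(Add(678, Mul(-1, Add(-858, 16))), Pow(Mul(73, -37), -1)) = Mul(Add(678, Mul(-1, -842)), Pow(-2701, -1)) = Mul(Add(678, 842), Rational(-1, 2701)) = Mul(1520, Rational(-1, 2701)) = Rational(-1520, 2701)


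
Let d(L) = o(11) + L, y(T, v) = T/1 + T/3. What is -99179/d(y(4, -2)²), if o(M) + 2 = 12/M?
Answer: -9818721/2726 ≈ -3601.9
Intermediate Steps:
o(M) = -2 + 12/M
y(T, v) = 4*T/3 (y(T, v) = T*1 + T*(⅓) = T + T/3 = 4*T/3)
d(L) = -10/11 + L (d(L) = (-2 + 12/11) + L = -10/11 + L)
-99179/d(y(4, -2)²) = -99179/(-10/11 + ((4/3)*4)²) = -99179/(-10/11 + (16/3)²) = -99179/(-10/11 + 256/9) = -99179/2726/99 = -99179*99/2726 = -9818721/2726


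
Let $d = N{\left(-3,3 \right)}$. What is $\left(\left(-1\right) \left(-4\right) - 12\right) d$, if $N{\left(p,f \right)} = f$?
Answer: $-24$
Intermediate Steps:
$d = 3$
$\left(\left(-1\right) \left(-4\right) - 12\right) d = \left(\left(-1\right) \left(-4\right) - 12\right) 3 = \left(4 - 12\right) 3 = \left(-8\right) 3 = -24$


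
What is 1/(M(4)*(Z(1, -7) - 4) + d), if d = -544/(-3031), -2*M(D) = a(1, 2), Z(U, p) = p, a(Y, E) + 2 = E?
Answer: 3031/544 ≈ 5.5717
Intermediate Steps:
a(Y, E) = -2 + E
M(D) = 0 (M(D) = -(-2 + 2)/2 = -½*0 = 0)
d = 544/3031 (d = -544*(-1/3031) = 544/3031 ≈ 0.17948)
1/(M(4)*(Z(1, -7) - 4) + d) = 1/(0*(-7 - 4) + 544/3031) = 1/(0*(-11) + 544/3031) = 1/(0 + 544/3031) = 1/(544/3031) = 3031/544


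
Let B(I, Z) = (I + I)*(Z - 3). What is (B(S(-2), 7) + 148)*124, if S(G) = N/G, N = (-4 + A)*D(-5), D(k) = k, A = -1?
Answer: 5952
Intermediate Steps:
N = 25 (N = (-4 - 1)*(-5) = -5*(-5) = 25)
S(G) = 25/G
B(I, Z) = 2*I*(-3 + Z) (B(I, Z) = (2*I)*(-3 + Z) = 2*I*(-3 + Z))
(B(S(-2), 7) + 148)*124 = (2*(25/(-2))*(-3 + 7) + 148)*124 = (2*(25*(-½))*4 + 148)*124 = (2*(-25/2)*4 + 148)*124 = (-100 + 148)*124 = 48*124 = 5952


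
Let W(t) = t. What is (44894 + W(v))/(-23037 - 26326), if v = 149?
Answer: -45043/49363 ≈ -0.91249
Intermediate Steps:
(44894 + W(v))/(-23037 - 26326) = (44894 + 149)/(-23037 - 26326) = 45043/(-49363) = 45043*(-1/49363) = -45043/49363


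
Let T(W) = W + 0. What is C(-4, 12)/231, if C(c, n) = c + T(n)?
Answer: 8/231 ≈ 0.034632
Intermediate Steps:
T(W) = W
C(c, n) = c + n
C(-4, 12)/231 = (-4 + 12)/231 = 8*(1/231) = 8/231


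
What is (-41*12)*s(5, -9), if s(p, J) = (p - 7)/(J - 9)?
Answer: -164/3 ≈ -54.667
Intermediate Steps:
s(p, J) = (-7 + p)/(-9 + J)
(-41*12)*s(5, -9) = (-41*12)*((-7 + 5)/(-9 - 9)) = -492*(-2)/(-18) = -(-82)*(-2)/3 = -492*1/9 = -164/3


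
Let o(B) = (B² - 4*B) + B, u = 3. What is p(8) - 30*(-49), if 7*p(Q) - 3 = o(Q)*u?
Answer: 10413/7 ≈ 1487.6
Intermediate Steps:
o(B) = B² - 3*B
p(Q) = 3/7 + 3*Q*(-3 + Q)/7 (p(Q) = 3/7 + ((Q*(-3 + Q))*3)/7 = 3/7 + (3*Q*(-3 + Q))/7 = 3/7 + 3*Q*(-3 + Q)/7)
p(8) - 30*(-49) = (3/7 + (3/7)*8*(-3 + 8)) - 30*(-49) = (3/7 + (3/7)*8*5) + 1470 = (3/7 + 120/7) + 1470 = 123/7 + 1470 = 10413/7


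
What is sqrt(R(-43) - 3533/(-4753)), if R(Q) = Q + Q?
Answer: 15*I*sqrt(174697)/679 ≈ 9.2335*I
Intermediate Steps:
R(Q) = 2*Q
sqrt(R(-43) - 3533/(-4753)) = sqrt(2*(-43) - 3533/(-4753)) = sqrt(-86 - 3533*(-1/4753)) = sqrt(-86 + 3533/4753) = sqrt(-405225/4753) = 15*I*sqrt(174697)/679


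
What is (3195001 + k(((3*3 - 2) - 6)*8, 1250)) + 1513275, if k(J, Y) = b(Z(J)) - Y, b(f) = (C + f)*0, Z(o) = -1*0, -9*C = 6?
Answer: 4707026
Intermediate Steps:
C = -⅔ (C = -⅑*6 = -⅔ ≈ -0.66667)
Z(o) = 0
b(f) = 0 (b(f) = (-⅔ + f)*0 = 0)
k(J, Y) = -Y (k(J, Y) = 0 - Y = -Y)
(3195001 + k(((3*3 - 2) - 6)*8, 1250)) + 1513275 = (3195001 - 1*1250) + 1513275 = (3195001 - 1250) + 1513275 = 3193751 + 1513275 = 4707026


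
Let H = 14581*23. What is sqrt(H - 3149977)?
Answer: I*sqrt(2814614) ≈ 1677.7*I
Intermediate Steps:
H = 335363
sqrt(H - 3149977) = sqrt(335363 - 3149977) = sqrt(-2814614) = I*sqrt(2814614)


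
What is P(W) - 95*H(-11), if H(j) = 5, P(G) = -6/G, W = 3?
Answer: -477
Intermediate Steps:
P(W) - 95*H(-11) = -6/3 - 95*5 = -6*⅓ - 475 = -2 - 475 = -477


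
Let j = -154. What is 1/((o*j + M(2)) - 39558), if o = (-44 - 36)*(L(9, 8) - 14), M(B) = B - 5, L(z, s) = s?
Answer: -1/113481 ≈ -8.8120e-6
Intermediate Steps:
M(B) = -5 + B
o = 480 (o = (-44 - 36)*(8 - 14) = -80*(-6) = 480)
1/((o*j + M(2)) - 39558) = 1/((480*(-154) + (-5 + 2)) - 39558) = 1/((-73920 - 3) - 39558) = 1/(-73923 - 39558) = 1/(-113481) = -1/113481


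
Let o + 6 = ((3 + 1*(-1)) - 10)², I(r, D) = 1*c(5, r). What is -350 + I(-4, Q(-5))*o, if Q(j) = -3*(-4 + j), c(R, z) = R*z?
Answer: -1510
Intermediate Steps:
Q(j) = 12 - 3*j
I(r, D) = 5*r (I(r, D) = 1*(5*r) = 5*r)
o = 58 (o = -6 + ((3 + 1*(-1)) - 10)² = -6 + ((3 - 1) - 10)² = -6 + (2 - 10)² = -6 + (-8)² = -6 + 64 = 58)
-350 + I(-4, Q(-5))*o = -350 + (5*(-4))*58 = -350 - 20*58 = -350 - 1160 = -1510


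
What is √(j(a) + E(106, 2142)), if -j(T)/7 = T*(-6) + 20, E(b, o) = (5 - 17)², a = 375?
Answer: √15754 ≈ 125.51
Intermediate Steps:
E(b, o) = 144 (E(b, o) = (-12)² = 144)
j(T) = -140 + 42*T (j(T) = -7*(T*(-6) + 20) = -7*(-6*T + 20) = -7*(20 - 6*T) = -140 + 42*T)
√(j(a) + E(106, 2142)) = √((-140 + 42*375) + 144) = √((-140 + 15750) + 144) = √(15610 + 144) = √15754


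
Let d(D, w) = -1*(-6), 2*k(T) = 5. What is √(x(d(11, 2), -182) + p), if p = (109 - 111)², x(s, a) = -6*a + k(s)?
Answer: 13*√26/2 ≈ 33.144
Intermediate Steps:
k(T) = 5/2 (k(T) = (½)*5 = 5/2)
d(D, w) = 6
x(s, a) = 5/2 - 6*a (x(s, a) = -6*a + 5/2 = 5/2 - 6*a)
p = 4 (p = (-2)² = 4)
√(x(d(11, 2), -182) + p) = √((5/2 - 6*(-182)) + 4) = √((5/2 + 1092) + 4) = √(2189/2 + 4) = √(2197/2) = 13*√26/2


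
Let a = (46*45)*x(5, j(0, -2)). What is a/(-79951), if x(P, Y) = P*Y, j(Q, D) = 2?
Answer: -20700/79951 ≈ -0.25891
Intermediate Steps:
a = 20700 (a = (46*45)*(5*2) = 2070*10 = 20700)
a/(-79951) = 20700/(-79951) = 20700*(-1/79951) = -20700/79951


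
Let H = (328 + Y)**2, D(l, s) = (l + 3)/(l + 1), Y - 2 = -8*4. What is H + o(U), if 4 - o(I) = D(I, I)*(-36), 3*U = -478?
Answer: 42200684/475 ≈ 88844.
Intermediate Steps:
U = -478/3 (U = (1/3)*(-478) = -478/3 ≈ -159.33)
Y = -30 (Y = 2 - 8*4 = 2 - 32 = -30)
D(l, s) = (3 + l)/(1 + l)
H = 88804 (H = (328 - 30)**2 = 298**2 = 88804)
o(I) = 4 + 36*(3 + I)/(1 + I) (o(I) = 4 - (3 + I)/(1 + I)*(-36) = 4 - (-36)*(3 + I)/(1 + I) = 4 + 36*(3 + I)/(1 + I))
H + o(U) = 88804 + 8*(14 + 5*(-478/3))/(1 - 478/3) = 88804 + 8*(14 - 2390/3)/(-475/3) = 88804 + 8*(-3/475)*(-2348/3) = 88804 + 18784/475 = 42200684/475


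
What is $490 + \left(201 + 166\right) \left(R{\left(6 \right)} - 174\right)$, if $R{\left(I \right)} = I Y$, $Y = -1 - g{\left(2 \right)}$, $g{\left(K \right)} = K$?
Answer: $-69974$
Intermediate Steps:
$Y = -3$ ($Y = -1 - 2 = -3$)
$R{\left(I \right)} = - 3 I$ ($R{\left(I \right)} = I \left(-3\right) = - 3 I$)
$490 + \left(201 + 166\right) \left(R{\left(6 \right)} - 174\right) = 490 + \left(201 + 166\right) \left(\left(-3\right) 6 - 174\right) = 490 + 367 \left(-18 - 174\right) = 490 + 367 \left(-192\right) = 490 - 70464 = -69974$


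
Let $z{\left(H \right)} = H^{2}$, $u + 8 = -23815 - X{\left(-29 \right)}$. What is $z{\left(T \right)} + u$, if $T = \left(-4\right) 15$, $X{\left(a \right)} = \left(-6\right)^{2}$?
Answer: $-20259$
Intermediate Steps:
$X{\left(a \right)} = 36$
$u = -23859$ ($u = -8 - 23851 = -23859$)
$T = -60$
$z{\left(T \right)} + u = \left(-60\right)^{2} - 23859 = 3600 - 23859 = -20259$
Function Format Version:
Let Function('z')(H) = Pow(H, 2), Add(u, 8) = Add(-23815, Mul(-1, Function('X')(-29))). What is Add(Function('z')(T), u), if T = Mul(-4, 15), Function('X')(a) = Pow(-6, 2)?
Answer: -20259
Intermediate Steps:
Function('X')(a) = 36
u = -23859 (u = Add(-8, Add(-23815, Mul(-1, 36))) = Add(-8, Add(-23815, -36)) = Add(-8, -23851) = -23859)
T = -60
Add(Function('z')(T), u) = Add(Pow(-60, 2), -23859) = Add(3600, -23859) = -20259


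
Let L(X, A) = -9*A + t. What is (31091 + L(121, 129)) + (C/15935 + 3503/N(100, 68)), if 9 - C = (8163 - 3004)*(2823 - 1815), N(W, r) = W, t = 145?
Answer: 9492061301/318700 ≈ 29784.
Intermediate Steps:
L(X, A) = 145 - 9*A (L(X, A) = -9*A + 145 = 145 - 9*A)
C = -5200263 (C = 9 - (8163 - 3004)*(2823 - 1815) = 9 - 5159*1008 = 9 - 1*5200272 = 9 - 5200272 = -5200263)
(31091 + L(121, 129)) + (C/15935 + 3503/N(100, 68)) = (31091 + (145 - 9*129)) + (-5200263/15935 + 3503/100) = (31091 + (145 - 1161)) + (-5200263*1/15935 + 3503*(1/100)) = (31091 - 1016) + (-5200263/15935 + 3503/100) = 30075 - 92841199/318700 = 9492061301/318700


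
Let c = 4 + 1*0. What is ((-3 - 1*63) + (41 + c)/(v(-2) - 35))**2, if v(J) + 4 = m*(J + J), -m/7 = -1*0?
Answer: 762129/169 ≈ 4509.6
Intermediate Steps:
m = 0 (m = -(-7)*0 = -7*0 = 0)
v(J) = -4 (v(J) = -4 + 0*(J + J) = -4 + 0*(2*J) = -4 + 0 = -4)
c = 4 (c = 4 + 0 = 4)
((-3 - 1*63) + (41 + c)/(v(-2) - 35))**2 = ((-3 - 1*63) + (41 + 4)/(-4 - 35))**2 = ((-3 - 63) + 45/(-39))**2 = (-66 + 45*(-1/39))**2 = (-66 - 15/13)**2 = (-873/13)**2 = 762129/169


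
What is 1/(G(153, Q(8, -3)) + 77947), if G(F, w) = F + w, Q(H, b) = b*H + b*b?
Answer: 1/78085 ≈ 1.2807e-5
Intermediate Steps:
Q(H, b) = b² + H*b (Q(H, b) = H*b + b² = b² + H*b)
1/(G(153, Q(8, -3)) + 77947) = 1/((153 - 3*(8 - 3)) + 77947) = 1/((153 - 3*5) + 77947) = 1/((153 - 15) + 77947) = 1/(138 + 77947) = 1/78085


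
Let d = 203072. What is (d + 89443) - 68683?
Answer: 223832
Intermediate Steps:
(d + 89443) - 68683 = (203072 + 89443) - 68683 = 292515 - 68683 = 223832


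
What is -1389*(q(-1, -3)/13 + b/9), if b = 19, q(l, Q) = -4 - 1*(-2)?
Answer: -106027/39 ≈ -2718.6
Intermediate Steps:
q(l, Q) = -2 (q(l, Q) = -4 + 2 = -2)
-1389*(q(-1, -3)/13 + b/9) = -1389*(-2/13 + 19/9) = -1389*229/117 = -106027/39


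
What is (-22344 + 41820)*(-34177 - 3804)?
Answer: -739717956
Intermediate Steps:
(-22344 + 41820)*(-34177 - 3804) = 19476*(-37981) = -739717956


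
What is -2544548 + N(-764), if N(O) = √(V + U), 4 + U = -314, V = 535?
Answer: -2544548 + √217 ≈ -2.5445e+6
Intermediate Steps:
U = -318 (U = -4 - 314 = -318)
N(O) = √217 (N(O) = √(535 - 318) = √217)
-2544548 + N(-764) = -2544548 + √217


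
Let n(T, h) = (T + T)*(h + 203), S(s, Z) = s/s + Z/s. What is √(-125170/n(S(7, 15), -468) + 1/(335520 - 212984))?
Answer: 285*√1454002/39644 ≈ 8.6686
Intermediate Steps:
S(s, Z) = 1 + Z/s
n(T, h) = 2*T*(203 + h) (n(T, h) = (2*T)*(203 + h) = 2*T*(203 + h))
√(-125170/n(S(7, 15), -468) + 1/(335520 - 212984)) = √(-125170*7/(2*(15 + 7)*(203 - 468)) + 1/(335520 - 212984)) = √(-125170/(2*((⅐)*22)*(-265)) + 1/122536) = √(-125170/(2*(22/7)*(-265)) + 1/122536) = √(-125170/(-11660/7) + 1/122536) = √(-125170*(-7/11660) + 1/122536) = √(87619/1166 + 1/122536) = √(101287575/1347896) = 285*√1454002/39644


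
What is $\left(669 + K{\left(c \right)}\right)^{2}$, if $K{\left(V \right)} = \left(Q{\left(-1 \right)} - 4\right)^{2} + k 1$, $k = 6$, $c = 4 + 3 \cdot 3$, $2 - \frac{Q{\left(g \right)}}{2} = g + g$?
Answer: $477481$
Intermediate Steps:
$Q{\left(g \right)} = 4 - 4 g$ ($Q{\left(g \right)} = 4 - 2 \left(g + g\right) = 4 - 2 \cdot 2 g = 4 - 4 g$)
$c = 13$ ($c = 4 + 9 = 13$)
$K{\left(V \right)} = 22$ ($K{\left(V \right)} = \left(\left(4 - -4\right) - 4\right)^{2} + 6 \cdot 1 = \left(\left(4 + 4\right) - 4\right)^{2} + 6 = \left(8 - 4\right)^{2} + 6 = 4^{2} + 6 = 16 + 6 = 22$)
$\left(669 + K{\left(c \right)}\right)^{2} = \left(669 + 22\right)^{2} = 691^{2} = 477481$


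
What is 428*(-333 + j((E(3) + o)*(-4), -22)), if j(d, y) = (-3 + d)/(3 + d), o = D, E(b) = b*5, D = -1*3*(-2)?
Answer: -3835736/27 ≈ -1.4206e+5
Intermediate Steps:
D = 6 (D = -3*(-2) = 6)
E(b) = 5*b
o = 6
j(d, y) = (-3 + d)/(3 + d)
428*(-333 + j((E(3) + o)*(-4), -22)) = 428*(-333 + (-3 + (5*3 + 6)*(-4))/(3 + (5*3 + 6)*(-4))) = 428*(-333 + (-3 + (15 + 6)*(-4))/(3 + (15 + 6)*(-4))) = 428*(-333 + (-3 + 21*(-4))/(3 + 21*(-4))) = 428*(-333 + (-3 - 84)/(3 - 84)) = 428*(-333 - 87/(-81)) = 428*(-333 - 1/81*(-87)) = 428*(-333 + 29/27) = 428*(-8962/27) = -3835736/27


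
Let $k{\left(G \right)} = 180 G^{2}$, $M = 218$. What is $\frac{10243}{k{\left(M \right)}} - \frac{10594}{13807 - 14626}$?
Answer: $\frac{1118924137}{86493680} \approx 12.936$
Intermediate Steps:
$\frac{10243}{k{\left(M \right)}} - \frac{10594}{13807 - 14626} = \frac{10243}{180 \cdot 218^{2}} - \frac{10594}{13807 - 14626} = \frac{10243}{180 \cdot 47524} - \frac{10594}{-819} = \frac{10243}{8554320} - - \frac{10594}{819} = 10243 \cdot \frac{1}{8554320} + \frac{10594}{819} = \frac{10243}{8554320} + \frac{10594}{819} = \frac{1118924137}{86493680}$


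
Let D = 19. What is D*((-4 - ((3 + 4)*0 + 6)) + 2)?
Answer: -152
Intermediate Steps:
D*((-4 - ((3 + 4)*0 + 6)) + 2) = 19*((-4 - ((3 + 4)*0 + 6)) + 2) = 19*((-4 - (7*0 + 6)) + 2) = 19*((-4 - (0 + 6)) + 2) = 19*((-4 - 1*6) + 2) = 19*((-4 - 6) + 2) = 19*(-10 + 2) = 19*(-8) = -152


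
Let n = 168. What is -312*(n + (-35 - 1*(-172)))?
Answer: -95160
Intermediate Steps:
-312*(n + (-35 - 1*(-172))) = -312*(168 + (-35 - 1*(-172))) = -312*(168 + (-35 + 172)) = -312*(168 + 137) = -312*305 = -95160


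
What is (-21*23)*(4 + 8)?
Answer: -5796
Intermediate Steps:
(-21*23)*(4 + 8) = -483*12 = -5796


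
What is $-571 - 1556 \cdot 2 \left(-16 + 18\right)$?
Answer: $-6795$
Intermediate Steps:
$-571 - 1556 \cdot 2 \left(-16 + 18\right) = -571 - 1556 \cdot 2 \cdot 2 = -571 - 6224 = -6795$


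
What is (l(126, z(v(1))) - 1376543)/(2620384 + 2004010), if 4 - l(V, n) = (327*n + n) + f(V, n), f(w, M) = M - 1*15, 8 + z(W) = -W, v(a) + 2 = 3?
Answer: -1373563/4624394 ≈ -0.29703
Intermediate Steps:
v(a) = 1 (v(a) = -2 + 3 = 1)
z(W) = -8 - W
f(w, M) = -15 + M (f(w, M) = M - 15 = -15 + M)
l(V, n) = 19 - 329*n (l(V, n) = 4 - ((327*n + n) + (-15 + n)) = 4 - (328*n + (-15 + n)) = 4 - (-15 + 329*n) = 4 + (15 - 329*n) = 19 - 329*n)
(l(126, z(v(1))) - 1376543)/(2620384 + 2004010) = ((19 - 329*(-8 - 1*1)) - 1376543)/(2620384 + 2004010) = ((19 - 329*(-8 - 1)) - 1376543)/4624394 = ((19 - 329*(-9)) - 1376543)*(1/4624394) = ((19 + 2961) - 1376543)*(1/4624394) = (2980 - 1376543)*(1/4624394) = -1373563*1/4624394 = -1373563/4624394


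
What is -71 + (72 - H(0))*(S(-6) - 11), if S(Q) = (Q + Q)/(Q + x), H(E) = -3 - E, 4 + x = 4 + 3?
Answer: -596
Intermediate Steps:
x = 3 (x = -4 + (4 + 3) = -4 + 7 = 3)
S(Q) = 2*Q/(3 + Q) (S(Q) = (Q + Q)/(Q + 3) = (2*Q)/(3 + Q) = 2*Q/(3 + Q))
-71 + (72 - H(0))*(S(-6) - 11) = -71 + (72 - (-3 - 1*0))*(2*(-6)/(3 - 6) - 11) = -71 + (72 - (-3 + 0))*(2*(-6)/(-3) - 11) = -71 + (72 - 1*(-3))*(2*(-6)*(-⅓) - 11) = -71 + (72 + 3)*(4 - 11) = -71 + 75*(-7) = -71 - 525 = -596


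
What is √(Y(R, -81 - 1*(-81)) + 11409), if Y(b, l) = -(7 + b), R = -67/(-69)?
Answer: √54280299/69 ≈ 106.78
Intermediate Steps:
R = 67/69 (R = -67*(-1/69) = 67/69 ≈ 0.97101)
Y(b, l) = -7 - b
√(Y(R, -81 - 1*(-81)) + 11409) = √((-7 - 1*67/69) + 11409) = √((-7 - 67/69) + 11409) = √(-550/69 + 11409) = √(786671/69) = √54280299/69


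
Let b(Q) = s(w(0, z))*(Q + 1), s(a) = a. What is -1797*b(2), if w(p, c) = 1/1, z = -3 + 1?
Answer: -5391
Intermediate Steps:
z = -2
w(p, c) = 1
b(Q) = 1 + Q (b(Q) = 1*(Q + 1) = 1*(1 + Q) = 1 + Q)
-1797*b(2) = -1797*(1 + 2) = -1797*3 = -5391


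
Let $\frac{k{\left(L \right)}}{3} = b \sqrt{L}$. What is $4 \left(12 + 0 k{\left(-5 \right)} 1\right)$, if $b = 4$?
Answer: $48$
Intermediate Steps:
$k{\left(L \right)} = 12 \sqrt{L}$ ($k{\left(L \right)} = 3 \cdot 4 \sqrt{L} = 12 \sqrt{L}$)
$4 \left(12 + 0 k{\left(-5 \right)} 1\right) = 4 \left(12 + 0 \cdot 12 \sqrt{-5} \cdot 1\right) = 4 \left(12 + 0 \cdot 12 i \sqrt{5} \cdot 1\right) = 4 \left(12 + 0 \cdot 1\right) = 4 \left(12 + 0\right) = 4 \cdot 12 = 48$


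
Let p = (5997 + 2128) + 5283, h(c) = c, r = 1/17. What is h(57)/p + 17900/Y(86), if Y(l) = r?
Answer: 4080054457/13408 ≈ 3.0430e+5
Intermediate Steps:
r = 1/17 ≈ 0.058824
Y(l) = 1/17
p = 13408 (p = 8125 + 5283 = 13408)
h(57)/p + 17900/Y(86) = 57/13408 + 17900/(1/17) = 57*(1/13408) + 17900*17 = 57/13408 + 304300 = 4080054457/13408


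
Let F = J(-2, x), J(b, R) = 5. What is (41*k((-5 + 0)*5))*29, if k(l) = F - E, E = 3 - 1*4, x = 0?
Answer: 7134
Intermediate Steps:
E = -1 (E = 3 - 4 = -1)
F = 5
k(l) = 6 (k(l) = 5 - 1*(-1) = 5 + 1 = 6)
(41*k((-5 + 0)*5))*29 = (41*6)*29 = 246*29 = 7134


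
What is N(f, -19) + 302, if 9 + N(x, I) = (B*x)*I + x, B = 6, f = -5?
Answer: 858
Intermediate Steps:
N(x, I) = -9 + x + 6*I*x (N(x, I) = -9 + ((6*x)*I + x) = -9 + (6*I*x + x) = -9 + (x + 6*I*x) = -9 + x + 6*I*x)
N(f, -19) + 302 = (-9 - 5 + 6*(-19)*(-5)) + 302 = (-9 - 5 + 570) + 302 = 556 + 302 = 858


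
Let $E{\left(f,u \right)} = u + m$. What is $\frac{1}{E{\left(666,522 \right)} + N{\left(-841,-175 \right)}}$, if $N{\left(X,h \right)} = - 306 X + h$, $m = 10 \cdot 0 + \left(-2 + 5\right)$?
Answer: $\frac{1}{257696} \approx 3.8805 \cdot 10^{-6}$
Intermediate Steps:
$m = 3$ ($m = 0 + 3 = 3$)
$E{\left(f,u \right)} = 3 + u$ ($E{\left(f,u \right)} = u + 3 = 3 + u$)
$N{\left(X,h \right)} = h - 306 X$
$\frac{1}{E{\left(666,522 \right)} + N{\left(-841,-175 \right)}} = \frac{1}{\left(3 + 522\right) - -257171} = \frac{1}{525 + \left(-175 + 257346\right)} = \frac{1}{525 + 257171} = \frac{1}{257696}$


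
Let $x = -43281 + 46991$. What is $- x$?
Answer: $-3710$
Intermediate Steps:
$x = 3710$
$- x = \left(-1\right) 3710 = -3710$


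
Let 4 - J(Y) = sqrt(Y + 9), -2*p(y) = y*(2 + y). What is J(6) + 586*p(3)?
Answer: -4391 - sqrt(15) ≈ -4394.9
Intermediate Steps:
p(y) = -y*(2 + y)/2
J(Y) = 4 - sqrt(9 + Y) (J(Y) = 4 - sqrt(Y + 9) = 4 - sqrt(9 + Y))
J(6) + 586*p(3) = (4 - sqrt(9 + 6)) + 586*(-1/2*3*(2 + 3)) = (4 - sqrt(15)) + 586*(-1/2*3*5) = (4 - sqrt(15)) + 586*(-15/2) = (4 - sqrt(15)) - 4395 = -4391 - sqrt(15)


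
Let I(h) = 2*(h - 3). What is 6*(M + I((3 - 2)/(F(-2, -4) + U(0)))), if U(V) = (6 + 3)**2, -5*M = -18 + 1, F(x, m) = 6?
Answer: -2242/145 ≈ -15.462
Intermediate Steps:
M = 17/5 (M = -(-18 + 1)/5 = -1/5*(-17) = 17/5 ≈ 3.4000)
U(V) = 81 (U(V) = 9**2 = 81)
I(h) = -6 + 2*h (I(h) = 2*(-3 + h) = -6 + 2*h)
6*(M + I((3 - 2)/(F(-2, -4) + U(0)))) = 6*(17/5 + (-6 + 2*((3 - 2)/(6 + 81)))) = 6*(17/5 + (-6 + 2*(1/87))) = 6*(17/5 + (-6 + 2/87)) = 6*(17/5 - 520/87) = 6*(-1121/435) = -2242/145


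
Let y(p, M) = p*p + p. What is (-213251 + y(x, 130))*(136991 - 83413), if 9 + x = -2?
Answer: -11419668498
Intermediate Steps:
x = -11 (x = -9 - 2 = -11)
y(p, M) = p + p² (y(p, M) = p² + p = p + p²)
(-213251 + y(x, 130))*(136991 - 83413) = (-213251 - 11*(1 - 11))*(136991 - 83413) = (-213251 - 11*(-10))*53578 = (-213251 + 110)*53578 = -213141*53578 = -11419668498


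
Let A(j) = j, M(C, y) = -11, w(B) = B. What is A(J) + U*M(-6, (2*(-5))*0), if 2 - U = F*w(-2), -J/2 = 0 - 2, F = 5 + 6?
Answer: -260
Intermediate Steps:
F = 11
J = 4 (J = -2*(0 - 2) = -2*(-2) = 4)
U = 24 (U = 2 - 11*(-2) = 2 - 1*(-22) = 2 + 22 = 24)
A(J) + U*M(-6, (2*(-5))*0) = 4 + 24*(-11) = 4 - 264 = -260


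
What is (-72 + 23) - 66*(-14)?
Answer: 875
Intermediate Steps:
(-72 + 23) - 66*(-14) = -49 + 924 = 875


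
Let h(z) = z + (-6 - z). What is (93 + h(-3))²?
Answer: 7569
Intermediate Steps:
h(z) = -6
(93 + h(-3))² = (93 - 6)² = 87² = 7569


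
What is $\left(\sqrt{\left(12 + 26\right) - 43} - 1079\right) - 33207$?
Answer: $-34286 + i \sqrt{5} \approx -34286.0 + 2.2361 i$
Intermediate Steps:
$\left(\sqrt{\left(12 + 26\right) - 43} - 1079\right) - 33207 = \left(\sqrt{38 - 43} - 1079\right) - 33207 = \left(\sqrt{-5} - 1079\right) - 33207 = \left(i \sqrt{5} - 1079\right) - 33207 = \left(-1079 + i \sqrt{5}\right) - 33207 = -34286 + i \sqrt{5}$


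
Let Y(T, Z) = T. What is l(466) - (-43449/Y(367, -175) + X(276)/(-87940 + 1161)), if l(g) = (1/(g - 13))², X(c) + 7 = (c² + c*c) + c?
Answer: 112175237661085/933639182091 ≈ 120.15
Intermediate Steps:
X(c) = -7 + c + 2*c² (X(c) = -7 + ((c² + c*c) + c) = -7 + ((c² + c²) + c) = -7 + (2*c² + c) = -7 + (c + 2*c²) = -7 + c + 2*c²)
l(g) = (-13 + g)⁻² (l(g) = (1/(-13 + g))² = (-13 + g)⁻²)
l(466) - (-43449/Y(367, -175) + X(276)/(-87940 + 1161)) = (-13 + 466)⁻² - (-43449/367 + (-7 + 276 + 2*276²)/(-87940 + 1161)) = 453⁻² - (-43449*1/367 + (-7 + 276 + 2*76176)/(-86779)) = 1/205209 - (-43449/367 + (-7 + 276 + 152352)*(-1/86779)) = 1/205209 - (-43449/367 + 152621*(-1/86779)) = 1/205209 - (-43449/367 - 21803/12397) = 1/205209 - 1*(-546638954/4549699) = 1/205209 + 546638954/4549699 = 112175237661085/933639182091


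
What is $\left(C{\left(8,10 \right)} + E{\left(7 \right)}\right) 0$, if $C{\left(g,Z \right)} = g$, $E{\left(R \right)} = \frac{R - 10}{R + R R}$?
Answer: $0$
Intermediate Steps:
$E{\left(R \right)} = \frac{-10 + R}{R + R^{2}}$
$\left(C{\left(8,10 \right)} + E{\left(7 \right)}\right) 0 = \left(8 + \frac{-10 + 7}{7 \left(1 + 7\right)}\right) 0 = \left(8 + \frac{1}{7} \cdot \frac{1}{8} \left(-3\right)\right) 0 = \left(8 - \frac{3}{56}\right) 0 = \frac{445}{56} \cdot 0 = 0$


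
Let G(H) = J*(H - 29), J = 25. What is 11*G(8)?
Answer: -5775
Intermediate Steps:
G(H) = -725 + 25*H (G(H) = 25*(H - 29) = 25*(-29 + H) = -725 + 25*H)
11*G(8) = 11*(-725 + 25*8) = 11*(-725 + 200) = 11*(-525) = -5775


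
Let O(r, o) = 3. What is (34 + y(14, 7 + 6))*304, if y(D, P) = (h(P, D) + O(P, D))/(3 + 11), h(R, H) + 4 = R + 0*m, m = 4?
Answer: 74176/7 ≈ 10597.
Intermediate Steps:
h(R, H) = -4 + R (h(R, H) = -4 + (R + 0*4) = -4 + (R + 0) = -4 + R)
y(D, P) = -1/14 + P/14 (y(D, P) = ((-4 + P) + 3)/(3 + 11) = (-1 + P)/14 = (-1 + P)*(1/14) = -1/14 + P/14)
(34 + y(14, 7 + 6))*304 = (34 + (-1/14 + (7 + 6)/14))*304 = (34 + (-1/14 + (1/14)*13))*304 = (34 + (-1/14 + 13/14))*304 = (34 + 6/7)*304 = (244/7)*304 = 74176/7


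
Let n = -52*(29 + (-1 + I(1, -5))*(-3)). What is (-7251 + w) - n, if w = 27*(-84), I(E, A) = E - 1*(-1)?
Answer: -8167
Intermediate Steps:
I(E, A) = 1 + E (I(E, A) = E + 1 = 1 + E)
w = -2268
n = -1352 (n = -52*(29 + (-1 + (1 + 1))*(-3)) = -52*(29 + (-1 + 2)*(-3)) = -52*(29 + 1*(-3)) = -52*(29 - 3) = -52*26 = -1352)
(-7251 + w) - n = (-7251 - 2268) - 1*(-1352) = -9519 + 1352 = -8167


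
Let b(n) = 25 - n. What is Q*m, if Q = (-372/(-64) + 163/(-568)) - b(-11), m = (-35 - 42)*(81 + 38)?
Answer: 317213897/1136 ≈ 2.7924e+5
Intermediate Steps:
m = -9163 (m = -77*119 = -9163)
Q = -34619/1136 (Q = (-372/(-64) + 163/(-568)) - (25 - 1*(-11)) = (-372*(-1/64) + 163*(-1/568)) - (25 + 11) = (93/16 - 163/568) - 1*36 = 6277/1136 - 36 = -34619/1136 ≈ -30.474)
Q*m = -34619/1136*(-9163) = 317213897/1136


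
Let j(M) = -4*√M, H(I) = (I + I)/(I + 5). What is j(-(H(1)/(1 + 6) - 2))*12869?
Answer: -51476*√861/21 ≈ -71926.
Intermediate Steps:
H(I) = 2*I/(5 + I) (H(I) = (2*I)/(5 + I) = 2*I/(5 + I))
j(-(H(1)/(1 + 6) - 2))*12869 = -4*√(2 - 2*1/(5 + 1)/(1 + 6))*12869 = -4*√(2 - 1*2*1/6/7)*12869 = -4*√(2 - 1*2*1*(⅙)*⅐)*12869 = -4*√(41/21)*12869 = -4*√861/21*12869 = -51476*√861/21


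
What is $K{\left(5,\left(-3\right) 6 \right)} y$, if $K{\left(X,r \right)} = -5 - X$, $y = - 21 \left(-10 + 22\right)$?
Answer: $2520$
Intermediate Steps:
$y = -252$ ($y = \left(-21\right) 12 = -252$)
$K{\left(5,\left(-3\right) 6 \right)} y = \left(-5 - 5\right) \left(-252\right) = \left(-10\right) \left(-252\right) = 2520$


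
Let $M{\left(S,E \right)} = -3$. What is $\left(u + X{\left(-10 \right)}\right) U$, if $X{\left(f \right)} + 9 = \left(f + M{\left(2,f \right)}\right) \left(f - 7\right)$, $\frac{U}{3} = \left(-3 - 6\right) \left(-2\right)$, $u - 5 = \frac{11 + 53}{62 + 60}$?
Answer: $\frac{716526}{61} \approx 11746.0$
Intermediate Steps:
$u = \frac{337}{61}$ ($u = 5 + \frac{11 + 53}{62 + 60} = 5 + \frac{64}{122} = 5 + 64 \cdot \frac{1}{122} = 5 + \frac{32}{61} = \frac{337}{61} \approx 5.5246$)
$U = 54$ ($U = 3 \left(-3 - 6\right) \left(-2\right) = 3 \left(\left(-9\right) \left(-2\right)\right) = 3 \cdot 18 = 54$)
$X{\left(f \right)} = -9 + \left(-7 + f\right) \left(-3 + f\right)$ ($X{\left(f \right)} = -9 + \left(f - 3\right) \left(f - 7\right) = -9 + \left(-3 + f\right) \left(-7 + f\right) = -9 + \left(-7 + f\right) \left(-3 + f\right)$)
$\left(u + X{\left(-10 \right)}\right) U = \left(\frac{337}{61} + \left(12 + \left(-10\right)^{2} - -100\right)\right) 54 = \left(\frac{337}{61} + \left(12 + 100 + 100\right)\right) 54 = \left(\frac{337}{61} + 212\right) 54 = \frac{13269}{61} \cdot 54 = \frac{716526}{61}$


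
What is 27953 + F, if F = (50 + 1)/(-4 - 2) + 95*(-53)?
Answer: 45819/2 ≈ 22910.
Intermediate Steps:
F = -10087/2 (F = 51/(-6) - 5035 = 51*(-⅙) - 5035 = -17/2 - 5035 = -10087/2 ≈ -5043.5)
27953 + F = 27953 - 10087/2 = 45819/2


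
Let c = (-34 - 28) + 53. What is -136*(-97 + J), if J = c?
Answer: 14416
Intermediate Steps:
c = -9 (c = -62 + 53 = -9)
J = -9
-136*(-97 + J) = -136*(-97 - 9) = -136*(-106) = 14416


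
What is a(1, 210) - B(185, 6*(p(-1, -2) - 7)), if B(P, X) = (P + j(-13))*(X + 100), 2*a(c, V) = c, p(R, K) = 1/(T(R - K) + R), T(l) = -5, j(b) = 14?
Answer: -22685/2 ≈ -11343.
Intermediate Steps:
p(R, K) = 1/(-5 + R)
a(c, V) = c/2
B(P, X) = (14 + P)*(100 + X) (B(P, X) = (P + 14)*(X + 100) = (14 + P)*(100 + X))
a(1, 210) - B(185, 6*(p(-1, -2) - 7)) = (½)*1 - (1400 + 14*(6*(1/(-5 - 1) - 7)) + 100*185 + 185*(6*(1/(-5 - 1) - 7))) = ½ - (1400 + 14*(6*(1/(-6) - 7)) + 18500 + 185*(6*(1/(-6) - 7))) = ½ - (1400 + 14*(6*(-⅙ - 7)) + 18500 + 185*(6*(-⅙ - 7))) = ½ - (1400 + 14*(6*(-43/6)) + 18500 + 185*(6*(-43/6))) = ½ - (1400 + 14*(-43) + 18500 + 185*(-43)) = ½ - (1400 - 602 + 18500 - 7955) = ½ - 1*11343 = ½ - 11343 = -22685/2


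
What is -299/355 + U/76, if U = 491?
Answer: 151581/26980 ≈ 5.6183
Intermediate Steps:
-299/355 + U/76 = -299/355 + 491/76 = 151581/26980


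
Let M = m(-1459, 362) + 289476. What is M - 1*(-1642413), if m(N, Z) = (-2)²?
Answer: 1931893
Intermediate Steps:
m(N, Z) = 4
M = 289480 (M = 4 + 289476 = 289480)
M - 1*(-1642413) = 289480 - 1*(-1642413) = 289480 + 1642413 = 1931893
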